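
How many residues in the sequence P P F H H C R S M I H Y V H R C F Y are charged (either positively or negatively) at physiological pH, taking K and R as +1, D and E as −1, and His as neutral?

Charged side chains at pH ~7.4: K, R (positive); D, E (negative).
Matching residues: R7, R15.

2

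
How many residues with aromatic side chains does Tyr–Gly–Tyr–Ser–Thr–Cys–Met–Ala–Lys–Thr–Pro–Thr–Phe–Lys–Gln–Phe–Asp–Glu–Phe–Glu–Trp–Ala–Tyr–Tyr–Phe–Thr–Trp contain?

F, W, and Y each carry an aromatic ring on the side chain.
Matching residues: Tyr1, Tyr3, Phe13, Phe16, Phe19, Trp21, Tyr23, Tyr24, Phe25, Trp27.

10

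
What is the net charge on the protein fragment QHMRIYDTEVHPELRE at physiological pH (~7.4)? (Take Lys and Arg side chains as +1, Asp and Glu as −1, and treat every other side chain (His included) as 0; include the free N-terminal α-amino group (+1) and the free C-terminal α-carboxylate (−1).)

Positive (K, R): R4, R15 → +2.
Negative (D, E): D7, E9, E13, E16 → −4.
The N-terminus (+1) and C-terminus (−1) cancel.
Net charge = (+2) + (−4) = −2.

-2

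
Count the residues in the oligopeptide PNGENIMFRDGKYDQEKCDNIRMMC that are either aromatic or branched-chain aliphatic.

Aromatic: F, W, Y. Branched-chain aliphatic: I, L, V.
Aromatic residues here: F8, Y13 (2).
Branched-chain aliphatic residues here: I6, I21 (2).
The two groups share no amino acid, so total = 2 + 2 = 4.

4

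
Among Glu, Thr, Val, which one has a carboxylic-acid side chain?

Aspartate (D) and glutamate (E) have carboxylic-acid side chains and are the acidic amino acids.
Of the listed options, only Glu belongs to this group.

Glu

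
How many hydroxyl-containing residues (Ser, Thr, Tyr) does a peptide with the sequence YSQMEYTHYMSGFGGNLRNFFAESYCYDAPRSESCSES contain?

13

Matching residues: Y1, S2, Y6, T7, Y9, S11, S24, Y25, Y27, S32, S34, S36, S38.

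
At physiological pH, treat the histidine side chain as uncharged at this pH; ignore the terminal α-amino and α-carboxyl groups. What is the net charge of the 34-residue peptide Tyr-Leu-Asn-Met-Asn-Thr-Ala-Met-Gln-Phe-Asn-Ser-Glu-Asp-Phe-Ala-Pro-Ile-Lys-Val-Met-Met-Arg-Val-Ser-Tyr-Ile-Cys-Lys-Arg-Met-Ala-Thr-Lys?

+3

The side chains ionized at physiological pH are Lys/Arg (+1) and Asp/Glu (−1); with His treated as neutral, nothing else contributes.
Positive (K, R): Lys19, Arg23, Lys29, Arg30, Lys34 → +5.
Negative (D, E): Glu13, Asp14 → −2.
Net charge = (+5) + (−2) = +3.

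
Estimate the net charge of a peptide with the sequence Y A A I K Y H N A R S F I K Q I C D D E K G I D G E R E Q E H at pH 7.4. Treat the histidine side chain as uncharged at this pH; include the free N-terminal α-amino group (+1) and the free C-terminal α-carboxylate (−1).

-2

The side chains ionized at physiological pH are Lys/Arg (+1) and Asp/Glu (−1); with His treated as neutral, nothing else contributes.
Positive (K, R): K5, R10, K14, K21, R27 → +5.
Negative (D, E): D18, D19, E20, D24, E26, E28, E30 → −7.
The N-terminus (+1) and C-terminus (−1) cancel.
Net charge = (+5) + (−7) = −2.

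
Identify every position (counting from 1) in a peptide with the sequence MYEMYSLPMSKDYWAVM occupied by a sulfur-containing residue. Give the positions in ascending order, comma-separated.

Cysteine (C, thiol) and methionine (M, thioether) are the two sulfur-containing amino acids.
Matching residues: M1, M4, M9, M17.

1, 4, 9, 17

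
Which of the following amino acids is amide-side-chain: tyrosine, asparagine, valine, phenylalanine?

Asparagine (N) and glutamine (Q) have uncharged amide side chains.
Of the listed options, only asparagine belongs to this group.

asparagine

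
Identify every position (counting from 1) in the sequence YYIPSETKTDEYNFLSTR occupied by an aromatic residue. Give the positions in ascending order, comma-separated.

The aromatic amino acids are Phe (F, benzyl), Trp (W, indole), and Tyr (Y, phenol).
Matching residues: Y1, Y2, Y12, F14.

1, 2, 12, 14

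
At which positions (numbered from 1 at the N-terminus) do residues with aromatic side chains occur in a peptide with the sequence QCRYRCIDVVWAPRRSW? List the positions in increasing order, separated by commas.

F, W, and Y each carry an aromatic ring on the side chain.
Matching residues: Y4, W11, W17.

4, 11, 17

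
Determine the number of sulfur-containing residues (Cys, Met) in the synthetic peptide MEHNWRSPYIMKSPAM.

3

Matching residues: M1, M11, M16.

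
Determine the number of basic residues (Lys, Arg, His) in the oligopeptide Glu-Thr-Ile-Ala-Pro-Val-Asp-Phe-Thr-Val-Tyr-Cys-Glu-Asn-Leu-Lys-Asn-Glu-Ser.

1

Matching residues: Lys16.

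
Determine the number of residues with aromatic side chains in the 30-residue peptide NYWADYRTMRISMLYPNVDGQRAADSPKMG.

F, W, and Y each carry an aromatic ring on the side chain.
Matching residues: Y2, W3, Y6, Y15.

4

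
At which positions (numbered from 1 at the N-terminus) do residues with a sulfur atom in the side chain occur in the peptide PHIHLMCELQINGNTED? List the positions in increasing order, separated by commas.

6, 7

Cysteine (C, thiol) and methionine (M, thioether) are the two sulfur-containing amino acids.
Matching residues: M6, C7.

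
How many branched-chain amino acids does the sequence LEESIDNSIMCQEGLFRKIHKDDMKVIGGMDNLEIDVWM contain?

10

The BCAAs are Val, Leu, and Ile — aliphatic side chains with a branch point.
Matching residues: L1, I5, I9, L15, I19, V26, I27, L33, I35, V37.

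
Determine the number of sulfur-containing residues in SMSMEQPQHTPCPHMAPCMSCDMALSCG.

Cysteine (C, thiol) and methionine (M, thioether) are the two sulfur-containing amino acids.
Matching residues: M2, M4, C12, M15, C18, M19, C21, M23, C27.

9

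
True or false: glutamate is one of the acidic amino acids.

The acidic residues are Asp (D) and Glu (E), whose side chains end in a carboxylate group.
Glutamate is in this group.

True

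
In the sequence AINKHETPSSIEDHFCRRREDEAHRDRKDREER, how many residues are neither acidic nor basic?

11

Acidic: D, E. Basic: K, R, H. All other residues are neither.
Matching residues: A1, I2, N3, T7, P8, S9, S10, I11, F15, C16, A23.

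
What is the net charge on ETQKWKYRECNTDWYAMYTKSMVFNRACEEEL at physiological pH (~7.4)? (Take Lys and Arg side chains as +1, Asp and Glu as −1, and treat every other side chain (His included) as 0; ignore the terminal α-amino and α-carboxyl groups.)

Positive (K, R): K4, K6, R8, K20, R26 → +5.
Negative (D, E): E1, E9, D13, E29, E30, E31 → −6.
Net charge = (+5) + (−6) = −1.

-1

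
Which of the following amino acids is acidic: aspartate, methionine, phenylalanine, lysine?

aspartate

Aspartate (D) and glutamate (E) have carboxylic-acid side chains and are the acidic amino acids.
Of the listed options, only aspartate belongs to this group.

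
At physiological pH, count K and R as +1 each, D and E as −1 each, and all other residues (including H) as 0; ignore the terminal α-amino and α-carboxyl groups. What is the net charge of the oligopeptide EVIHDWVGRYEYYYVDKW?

-2

Positive (K, R): R9, K17 → +2.
Negative (D, E): E1, D5, E11, D16 → −4.
Net charge = (+2) + (−4) = −2.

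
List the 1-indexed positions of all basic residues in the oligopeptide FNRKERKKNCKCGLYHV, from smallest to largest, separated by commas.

3, 4, 6, 7, 8, 11, 16

K, R, and H are the three residues with basic side chains (ε-amine, guanidinium, and imidazole respectively).
Matching residues: R3, K4, R6, K7, K8, K11, H16.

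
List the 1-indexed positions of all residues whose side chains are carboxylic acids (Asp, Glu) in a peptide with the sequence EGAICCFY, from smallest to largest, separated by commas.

1

Matching residues: E1.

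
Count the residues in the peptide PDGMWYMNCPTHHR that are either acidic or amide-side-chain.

Acidic: D, E. Amide-side-chain: N, Q.
Acidic residues here: D2 (1).
Amide-side-chain residues here: N8 (1).
The two groups share no amino acid, so total = 1 + 1 = 2.

2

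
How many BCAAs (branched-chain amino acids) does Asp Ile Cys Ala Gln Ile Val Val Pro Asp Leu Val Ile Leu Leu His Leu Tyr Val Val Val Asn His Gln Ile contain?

14

V, L, and I make up the branched-chain aliphatic group.
Matching residues: Ile2, Ile6, Val7, Val8, Leu11, Val12, Ile13, Leu14, Leu15, Leu17, Val19, Val20, Val21, Ile25.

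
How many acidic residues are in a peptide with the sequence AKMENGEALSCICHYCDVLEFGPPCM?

The acidic residues are Asp (D) and Glu (E), whose side chains end in a carboxylate group.
Matching residues: E4, E7, D17, E20.

4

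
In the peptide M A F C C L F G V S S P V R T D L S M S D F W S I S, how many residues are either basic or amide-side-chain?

Basic: H, K, R. Amide-side-chain: N, Q.
Basic residues here: R14 (1).
Amide-side-chain residues here: none (0).
The two groups share no amino acid, so total = 1 + 0 = 1.

1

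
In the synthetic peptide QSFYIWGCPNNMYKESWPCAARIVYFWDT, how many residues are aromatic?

8

Phenylalanine (F), tryptophan (W), and tyrosine (Y) have aromatic ring side chains.
Matching residues: F3, Y4, W6, Y13, W17, Y25, F26, W27.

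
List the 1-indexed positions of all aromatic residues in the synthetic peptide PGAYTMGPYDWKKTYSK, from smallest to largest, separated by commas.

4, 9, 11, 15

F, W, and Y each carry an aromatic ring on the side chain.
Matching residues: Y4, Y9, W11, Y15.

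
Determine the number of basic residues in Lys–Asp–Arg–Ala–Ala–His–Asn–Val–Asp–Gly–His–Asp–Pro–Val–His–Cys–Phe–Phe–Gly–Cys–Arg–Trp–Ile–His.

K, R, and H are the three residues with basic side chains (ε-amine, guanidinium, and imidazole respectively).
Matching residues: Lys1, Arg3, His6, His11, His15, Arg21, His24.

7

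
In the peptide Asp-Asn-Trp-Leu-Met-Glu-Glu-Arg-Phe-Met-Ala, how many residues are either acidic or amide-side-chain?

4

Acidic: D, E. Amide-side-chain: N, Q.
Acidic residues here: Asp1, Glu6, Glu7 (3).
Amide-side-chain residues here: Asn2 (1).
The two groups share no amino acid, so total = 3 + 1 = 4.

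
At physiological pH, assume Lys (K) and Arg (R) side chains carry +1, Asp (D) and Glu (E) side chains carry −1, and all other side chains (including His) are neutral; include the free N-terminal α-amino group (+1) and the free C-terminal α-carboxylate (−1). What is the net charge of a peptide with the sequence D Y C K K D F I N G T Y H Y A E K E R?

0

Positive (K, R): K4, K5, K17, R19 → +4.
Negative (D, E): D1, D6, E16, E18 → −4.
The N-terminus (+1) and C-terminus (−1) cancel.
Net charge = (+4) + (−4) = 0.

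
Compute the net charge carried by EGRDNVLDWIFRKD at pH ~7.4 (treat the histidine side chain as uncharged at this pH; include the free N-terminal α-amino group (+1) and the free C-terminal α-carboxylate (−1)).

The side chains ionized at physiological pH are Lys/Arg (+1) and Asp/Glu (−1); with His treated as neutral, nothing else contributes.
Positive (K, R): R3, R12, K13 → +3.
Negative (D, E): E1, D4, D8, D14 → −4.
The N-terminus (+1) and C-terminus (−1) cancel.
Net charge = (+3) + (−4) = −1.

-1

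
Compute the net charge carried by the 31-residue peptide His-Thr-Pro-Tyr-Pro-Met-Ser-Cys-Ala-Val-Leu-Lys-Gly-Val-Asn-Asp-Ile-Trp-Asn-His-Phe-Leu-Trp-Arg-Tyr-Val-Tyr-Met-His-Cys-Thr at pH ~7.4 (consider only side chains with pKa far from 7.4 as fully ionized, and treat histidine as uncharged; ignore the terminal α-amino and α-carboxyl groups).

Near pH 7.4, K and R contribute +1 each, D and E contribute −1 each, and every other side chain (His included, as stated) is uncharged.
Positive (K, R): Lys12, Arg24 → +2.
Negative (D, E): Asp16 → −1.
Net charge = (+2) + (−1) = +1.

+1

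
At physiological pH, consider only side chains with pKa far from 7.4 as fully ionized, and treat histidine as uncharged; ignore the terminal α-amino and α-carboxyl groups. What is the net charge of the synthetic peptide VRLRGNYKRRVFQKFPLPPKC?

+7

The side chains ionized at physiological pH are Lys/Arg (+1) and Asp/Glu (−1); with His treated as neutral, nothing else contributes.
Positive (K, R): R2, R4, K8, R9, R10, K14, K20 → +7.
Negative (D, E): none → −0.
Net charge = (+7) + (−0) = +7.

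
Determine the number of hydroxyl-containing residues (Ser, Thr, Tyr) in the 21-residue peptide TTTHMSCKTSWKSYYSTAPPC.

Matching residues: T1, T2, T3, S6, T9, S10, S13, Y14, Y15, S16, T17.

11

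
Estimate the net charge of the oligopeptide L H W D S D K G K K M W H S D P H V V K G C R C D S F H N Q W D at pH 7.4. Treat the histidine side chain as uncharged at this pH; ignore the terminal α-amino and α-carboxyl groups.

0

At pH ~7.4 the Lys and Arg side chains are protonated (+1), the Asp and Glu side chains are deprotonated (−1), and with His taken as neutral all other side chains carry no charge.
Positive (K, R): K7, K9, K10, K20, R23 → +5.
Negative (D, E): D4, D6, D15, D25, D32 → −5.
Net charge = (+5) + (−5) = 0.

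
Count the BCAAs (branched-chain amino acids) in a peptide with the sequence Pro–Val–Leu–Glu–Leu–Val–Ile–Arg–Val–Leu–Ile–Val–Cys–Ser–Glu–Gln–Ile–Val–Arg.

The BCAAs are Val, Leu, and Ile — aliphatic side chains with a branch point.
Matching residues: Val2, Leu3, Leu5, Val6, Ile7, Val9, Leu10, Ile11, Val12, Ile17, Val18.

11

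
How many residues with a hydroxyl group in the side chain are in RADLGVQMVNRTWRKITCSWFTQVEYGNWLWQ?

The –OH-bearing residues are Ser, Thr (aliphatic alcohols), and Tyr (phenol).
Matching residues: T12, T17, S19, T22, Y26.

5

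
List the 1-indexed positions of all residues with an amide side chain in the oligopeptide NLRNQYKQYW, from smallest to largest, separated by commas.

Only N (asparagine) and Q (glutamine) carry a side-chain carboxamide.
Matching residues: N1, N4, Q5, Q8.

1, 4, 5, 8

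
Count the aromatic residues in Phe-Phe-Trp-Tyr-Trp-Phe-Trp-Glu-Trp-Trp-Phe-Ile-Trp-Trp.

Phenylalanine (F), tryptophan (W), and tyrosine (Y) have aromatic ring side chains.
Matching residues: Phe1, Phe2, Trp3, Tyr4, Trp5, Phe6, Trp7, Trp9, Trp10, Phe11, Trp13, Trp14.

12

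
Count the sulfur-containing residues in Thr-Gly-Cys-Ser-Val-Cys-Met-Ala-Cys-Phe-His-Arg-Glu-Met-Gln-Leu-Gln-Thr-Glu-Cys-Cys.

Only Cys (C) and Met (M) have a sulfur atom in the side chain.
Matching residues: Cys3, Cys6, Met7, Cys9, Met14, Cys20, Cys21.

7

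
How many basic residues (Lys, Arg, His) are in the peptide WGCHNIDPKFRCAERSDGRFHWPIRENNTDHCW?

8

Matching residues: H4, K9, R11, R15, R19, H21, R25, H31.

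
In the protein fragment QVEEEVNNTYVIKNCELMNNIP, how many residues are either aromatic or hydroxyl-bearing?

Aromatic: F, W, Y. Hydroxyl-bearing: S, T, Y.
Aromatic residues here: Y10 (1).
Hydroxyl-bearing residues here: T9, Y10 (2).
Y is in both groups, so the 1 Y residue must not be double-counted.
Total = 1 + 2 − 1 = 2.

2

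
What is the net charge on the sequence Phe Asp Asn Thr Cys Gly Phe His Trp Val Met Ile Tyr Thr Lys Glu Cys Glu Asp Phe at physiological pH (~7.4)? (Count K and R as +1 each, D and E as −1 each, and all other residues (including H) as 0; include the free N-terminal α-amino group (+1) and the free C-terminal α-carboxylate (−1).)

-3

Positive (K, R): Lys15 → +1.
Negative (D, E): Asp2, Glu16, Glu18, Asp19 → −4.
The N-terminus (+1) and C-terminus (−1) cancel.
Net charge = (+1) + (−4) = −3.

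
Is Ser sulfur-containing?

No

Only Cys (C) and Met (M) have a sulfur atom in the side chain.
Serine is not in this group.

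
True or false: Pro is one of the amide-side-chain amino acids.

The amide-side-chain residues are Asn (N) and Gln (Q).
Proline is not in this group.

False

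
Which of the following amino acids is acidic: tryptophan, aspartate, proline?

aspartate

Only D (aspartate) and E (glutamate) carry a side-chain carboxylic acid.
Of the listed options, only aspartate belongs to this group.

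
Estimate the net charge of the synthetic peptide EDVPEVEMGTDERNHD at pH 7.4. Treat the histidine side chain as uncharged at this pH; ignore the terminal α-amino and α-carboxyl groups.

-6

At pH ~7.4 the Lys and Arg side chains are protonated (+1), the Asp and Glu side chains are deprotonated (−1), and with His taken as neutral all other side chains carry no charge.
Positive (K, R): R13 → +1.
Negative (D, E): E1, D2, E5, E7, D11, E12, D16 → −7.
Net charge = (+1) + (−7) = −6.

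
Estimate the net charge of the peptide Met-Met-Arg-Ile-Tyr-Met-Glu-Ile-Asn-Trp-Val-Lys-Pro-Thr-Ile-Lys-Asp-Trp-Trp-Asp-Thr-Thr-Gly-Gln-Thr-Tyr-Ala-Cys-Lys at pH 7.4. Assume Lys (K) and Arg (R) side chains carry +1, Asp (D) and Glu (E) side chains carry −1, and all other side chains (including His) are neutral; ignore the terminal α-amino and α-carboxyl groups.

+1

Positive (K, R): Arg3, Lys12, Lys16, Lys29 → +4.
Negative (D, E): Glu7, Asp17, Asp20 → −3.
Net charge = (+4) + (−3) = +1.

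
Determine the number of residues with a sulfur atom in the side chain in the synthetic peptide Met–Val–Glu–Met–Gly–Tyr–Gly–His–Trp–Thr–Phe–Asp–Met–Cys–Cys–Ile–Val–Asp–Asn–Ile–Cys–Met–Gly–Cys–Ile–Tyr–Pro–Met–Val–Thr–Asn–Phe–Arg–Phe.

9

The sulfur-bearing residues are cysteine (–SH) and methionine (–S–CH₃).
Matching residues: Met1, Met4, Met13, Cys14, Cys15, Cys21, Met22, Cys24, Met28.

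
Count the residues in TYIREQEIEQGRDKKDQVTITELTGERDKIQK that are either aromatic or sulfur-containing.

Aromatic: F, W, Y. Sulfur-containing: C, M.
Aromatic residues here: Y2 (1).
Sulfur-containing residues here: none (0).
The two groups share no amino acid, so total = 1 + 0 = 1.

1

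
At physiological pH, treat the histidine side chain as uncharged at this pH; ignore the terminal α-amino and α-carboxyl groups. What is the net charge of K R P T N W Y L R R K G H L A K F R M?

At pH ~7.4 the Lys and Arg side chains are protonated (+1), the Asp and Glu side chains are deprotonated (−1), and with His taken as neutral all other side chains carry no charge.
Positive (K, R): K1, R2, R9, R10, K11, K16, R18 → +7.
Negative (D, E): none → −0.
Net charge = (+7) + (−0) = +7.

+7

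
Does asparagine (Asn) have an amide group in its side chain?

Yes

Asparagine (N) and glutamine (Q) have uncharged amide side chains.
Asparagine is in this group.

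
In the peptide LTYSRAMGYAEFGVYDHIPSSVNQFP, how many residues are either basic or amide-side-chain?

Basic: H, K, R. Amide-side-chain: N, Q.
Basic residues here: R5, H17 (2).
Amide-side-chain residues here: N23, Q24 (2).
The two groups share no amino acid, so total = 2 + 2 = 4.

4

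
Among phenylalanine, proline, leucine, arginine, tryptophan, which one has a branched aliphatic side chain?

The BCAAs are Val, Leu, and Ile — aliphatic side chains with a branch point.
Of the listed options, only leucine belongs to this group.

leucine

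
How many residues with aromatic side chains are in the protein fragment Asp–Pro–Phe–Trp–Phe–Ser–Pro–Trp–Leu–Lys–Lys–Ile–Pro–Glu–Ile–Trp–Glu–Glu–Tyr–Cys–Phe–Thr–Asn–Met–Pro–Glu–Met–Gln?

The aromatic amino acids are Phe (F, benzyl), Trp (W, indole), and Tyr (Y, phenol).
Matching residues: Phe3, Trp4, Phe5, Trp8, Trp16, Tyr19, Phe21.

7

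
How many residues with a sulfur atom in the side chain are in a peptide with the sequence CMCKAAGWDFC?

4

Cysteine (C, thiol) and methionine (M, thioether) are the two sulfur-containing amino acids.
Matching residues: C1, M2, C3, C11.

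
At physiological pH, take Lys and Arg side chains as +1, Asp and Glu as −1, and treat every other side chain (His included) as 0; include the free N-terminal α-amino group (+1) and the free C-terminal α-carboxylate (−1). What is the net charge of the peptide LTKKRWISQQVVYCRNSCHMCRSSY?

Positive (K, R): K3, K4, R5, R15, R22 → +5.
Negative (D, E): none → −0.
The N-terminus (+1) and C-terminus (−1) cancel.
Net charge = (+5) + (−0) = +5.

+5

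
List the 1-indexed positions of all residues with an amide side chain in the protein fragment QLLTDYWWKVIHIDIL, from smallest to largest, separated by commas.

1

Asparagine (N) and glutamine (Q) have uncharged amide side chains.
Matching residues: Q1.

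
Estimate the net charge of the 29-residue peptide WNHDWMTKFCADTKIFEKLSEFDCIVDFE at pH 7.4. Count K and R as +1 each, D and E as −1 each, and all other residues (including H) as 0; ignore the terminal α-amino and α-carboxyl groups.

Positive (K, R): K8, K14, K18 → +3.
Negative (D, E): D4, D12, E17, E21, D23, D27, E29 → −7.
Net charge = (+3) + (−7) = −4.

-4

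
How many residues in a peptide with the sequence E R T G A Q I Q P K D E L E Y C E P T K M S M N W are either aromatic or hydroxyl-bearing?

Aromatic: F, W, Y. Hydroxyl-bearing: S, T, Y.
Aromatic residues here: Y15, W25 (2).
Hydroxyl-bearing residues here: T3, Y15, T19, S22 (4).
Y is in both groups, so the 1 Y residue must not be double-counted.
Total = 2 + 4 − 1 = 5.

5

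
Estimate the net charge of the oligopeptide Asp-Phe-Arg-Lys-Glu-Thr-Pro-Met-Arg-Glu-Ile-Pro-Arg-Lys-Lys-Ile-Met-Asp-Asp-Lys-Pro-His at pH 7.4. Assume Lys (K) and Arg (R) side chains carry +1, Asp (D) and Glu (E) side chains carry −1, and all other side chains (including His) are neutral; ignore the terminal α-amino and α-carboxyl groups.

Positive (K, R): Arg3, Lys4, Arg9, Arg13, Lys14, Lys15, Lys20 → +7.
Negative (D, E): Asp1, Glu5, Glu10, Asp18, Asp19 → −5.
Net charge = (+7) + (−5) = +2.

+2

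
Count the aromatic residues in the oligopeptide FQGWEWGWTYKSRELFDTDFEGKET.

7

The aromatic amino acids are Phe (F, benzyl), Trp (W, indole), and Tyr (Y, phenol).
Matching residues: F1, W4, W6, W8, Y10, F16, F20.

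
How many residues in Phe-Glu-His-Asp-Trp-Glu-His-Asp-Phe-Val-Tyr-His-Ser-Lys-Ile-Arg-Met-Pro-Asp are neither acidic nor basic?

Acidic: D, E. Basic: K, R, H. All other residues are neither.
Matching residues: Phe1, Trp5, Phe9, Val10, Tyr11, Ser13, Ile15, Met17, Pro18.

9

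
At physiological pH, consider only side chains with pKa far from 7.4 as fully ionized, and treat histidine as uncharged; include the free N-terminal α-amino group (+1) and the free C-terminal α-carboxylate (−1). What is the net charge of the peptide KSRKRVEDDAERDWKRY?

At pH ~7.4 the Lys and Arg side chains are protonated (+1), the Asp and Glu side chains are deprotonated (−1), and with His taken as neutral all other side chains carry no charge.
Positive (K, R): K1, R3, K4, R5, R12, K15, R16 → +7.
Negative (D, E): E7, D8, D9, E11, D13 → −5.
The N-terminus (+1) and C-terminus (−1) cancel.
Net charge = (+7) + (−5) = +2.

+2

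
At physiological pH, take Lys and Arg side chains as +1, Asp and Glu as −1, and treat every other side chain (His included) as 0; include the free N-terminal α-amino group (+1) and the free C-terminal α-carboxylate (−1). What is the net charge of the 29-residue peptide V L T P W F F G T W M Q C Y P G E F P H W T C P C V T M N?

-1

Positive (K, R): none → +0.
Negative (D, E): E17 → −1.
The N-terminus (+1) and C-terminus (−1) cancel.
Net charge = (+0) + (−1) = −1.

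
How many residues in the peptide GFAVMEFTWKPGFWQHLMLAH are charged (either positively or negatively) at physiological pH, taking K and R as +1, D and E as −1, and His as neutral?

Charged side chains at pH ~7.4: K, R (positive); D, E (negative).
Matching residues: E6, K10.

2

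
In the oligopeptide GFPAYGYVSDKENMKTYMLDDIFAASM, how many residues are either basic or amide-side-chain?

3

Basic: H, K, R. Amide-side-chain: N, Q.
Basic residues here: K11, K15 (2).
Amide-side-chain residues here: N13 (1).
The two groups share no amino acid, so total = 2 + 1 = 3.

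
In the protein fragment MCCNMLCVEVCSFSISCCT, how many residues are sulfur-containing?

Cysteine (C, thiol) and methionine (M, thioether) are the two sulfur-containing amino acids.
Matching residues: M1, C2, C3, M5, C7, C11, C17, C18.

8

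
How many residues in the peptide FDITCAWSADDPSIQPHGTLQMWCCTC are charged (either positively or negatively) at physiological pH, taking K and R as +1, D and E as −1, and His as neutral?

Charged side chains at pH ~7.4: K, R (positive); D, E (negative).
Matching residues: D2, D10, D11.

3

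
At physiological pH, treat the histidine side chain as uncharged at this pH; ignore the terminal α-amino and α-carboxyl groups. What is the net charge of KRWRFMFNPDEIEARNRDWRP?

+2

Near pH 7.4, K and R contribute +1 each, D and E contribute −1 each, and every other side chain (His included, as stated) is uncharged.
Positive (K, R): K1, R2, R4, R15, R17, R20 → +6.
Negative (D, E): D10, E11, E13, D18 → −4.
Net charge = (+6) + (−4) = +2.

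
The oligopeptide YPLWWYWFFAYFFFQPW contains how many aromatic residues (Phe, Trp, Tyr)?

12

Matching residues: Y1, W4, W5, Y6, W7, F8, F9, Y11, F12, F13, F14, W17.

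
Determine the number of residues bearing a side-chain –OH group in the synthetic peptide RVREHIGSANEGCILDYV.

2

Serine (S), threonine (T), and tyrosine (Y) each carry a hydroxyl group on the side chain.
Matching residues: S8, Y17.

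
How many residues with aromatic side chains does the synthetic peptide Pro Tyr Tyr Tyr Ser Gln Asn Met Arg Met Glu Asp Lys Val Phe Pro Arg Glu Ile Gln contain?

4

The aromatic amino acids are Phe (F, benzyl), Trp (W, indole), and Tyr (Y, phenol).
Matching residues: Tyr2, Tyr3, Tyr4, Phe15.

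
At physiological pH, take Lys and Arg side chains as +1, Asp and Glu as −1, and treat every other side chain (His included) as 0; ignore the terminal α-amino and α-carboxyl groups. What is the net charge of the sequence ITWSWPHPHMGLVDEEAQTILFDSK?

Positive (K, R): K25 → +1.
Negative (D, E): D14, E15, E16, D23 → −4.
Net charge = (+1) + (−4) = −3.

-3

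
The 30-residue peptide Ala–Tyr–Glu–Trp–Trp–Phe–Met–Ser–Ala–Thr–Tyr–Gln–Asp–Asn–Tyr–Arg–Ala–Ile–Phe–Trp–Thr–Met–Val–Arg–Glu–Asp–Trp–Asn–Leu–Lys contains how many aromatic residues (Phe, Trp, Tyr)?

9

Matching residues: Tyr2, Trp4, Trp5, Phe6, Tyr11, Tyr15, Phe19, Trp20, Trp27.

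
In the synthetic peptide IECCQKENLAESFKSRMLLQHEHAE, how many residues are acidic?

5

The acidic residues are Asp (D) and Glu (E), whose side chains end in a carboxylate group.
Matching residues: E2, E7, E11, E22, E25.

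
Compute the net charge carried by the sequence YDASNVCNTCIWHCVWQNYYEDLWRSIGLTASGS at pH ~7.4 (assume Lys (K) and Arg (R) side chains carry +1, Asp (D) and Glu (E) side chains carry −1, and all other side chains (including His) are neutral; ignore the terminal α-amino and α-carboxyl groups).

-2

Positive (K, R): R25 → +1.
Negative (D, E): D2, E21, D22 → −3.
Net charge = (+1) + (−3) = −2.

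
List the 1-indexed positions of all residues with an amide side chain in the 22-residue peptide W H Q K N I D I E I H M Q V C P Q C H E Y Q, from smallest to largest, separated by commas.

3, 5, 13, 17, 22

Asparagine (N) and glutamine (Q) have uncharged amide side chains.
Matching residues: Q3, N5, Q13, Q17, Q22.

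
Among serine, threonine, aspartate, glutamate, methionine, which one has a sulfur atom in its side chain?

Only Cys (C) and Met (M) have a sulfur atom in the side chain.
Of the listed options, only methionine belongs to this group.

methionine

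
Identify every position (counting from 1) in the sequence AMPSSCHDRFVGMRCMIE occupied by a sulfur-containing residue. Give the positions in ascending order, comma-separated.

2, 6, 13, 15, 16

Cysteine (C, thiol) and methionine (M, thioether) are the two sulfur-containing amino acids.
Matching residues: M2, C6, M13, C15, M16.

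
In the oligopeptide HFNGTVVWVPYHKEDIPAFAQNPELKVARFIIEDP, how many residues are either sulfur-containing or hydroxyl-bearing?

Sulfur-containing: C, M. Hydroxyl-bearing: S, T, Y.
Sulfur-containing residues here: none (0).
Hydroxyl-bearing residues here: T5, Y11 (2).
The two groups share no amino acid, so total = 0 + 2 = 2.

2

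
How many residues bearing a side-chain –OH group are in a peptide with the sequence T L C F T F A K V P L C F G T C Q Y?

S, T, and Y are the three residues with a side-chain hydroxyl.
Matching residues: T1, T5, T15, Y18.

4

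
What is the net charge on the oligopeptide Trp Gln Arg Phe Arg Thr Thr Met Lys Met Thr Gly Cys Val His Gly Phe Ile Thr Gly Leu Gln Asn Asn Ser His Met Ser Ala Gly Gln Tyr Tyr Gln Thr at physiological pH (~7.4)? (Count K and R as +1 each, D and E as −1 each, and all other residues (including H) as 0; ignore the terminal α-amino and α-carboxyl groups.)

Positive (K, R): Arg3, Arg5, Lys9 → +3.
Negative (D, E): none → −0.
Net charge = (+3) + (−0) = +3.

+3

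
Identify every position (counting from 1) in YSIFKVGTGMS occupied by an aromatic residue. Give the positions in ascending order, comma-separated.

Phenylalanine (F), tryptophan (W), and tyrosine (Y) have aromatic ring side chains.
Matching residues: Y1, F4.

1, 4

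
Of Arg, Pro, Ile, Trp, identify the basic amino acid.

Lysine (K), arginine (R), and histidine (H) have basic, nitrogen-containing side chains.
Of the listed options, only Arg belongs to this group.

Arg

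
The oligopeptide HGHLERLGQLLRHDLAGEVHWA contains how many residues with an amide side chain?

Asparagine (N) and glutamine (Q) have uncharged amide side chains.
Matching residues: Q9.

1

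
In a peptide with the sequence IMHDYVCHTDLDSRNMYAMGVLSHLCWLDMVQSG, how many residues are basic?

4

The basic amino acids are Lys (K), Arg (R), and His (H).
Matching residues: H3, H8, R14, H24.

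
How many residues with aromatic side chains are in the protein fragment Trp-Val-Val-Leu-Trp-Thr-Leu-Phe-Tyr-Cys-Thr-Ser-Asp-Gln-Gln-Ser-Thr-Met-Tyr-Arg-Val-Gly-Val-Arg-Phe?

6

Phenylalanine (F), tryptophan (W), and tyrosine (Y) have aromatic ring side chains.
Matching residues: Trp1, Trp5, Phe8, Tyr9, Tyr19, Phe25.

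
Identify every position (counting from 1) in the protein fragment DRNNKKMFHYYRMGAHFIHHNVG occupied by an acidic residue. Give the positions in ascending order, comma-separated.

1

Matching residues: D1.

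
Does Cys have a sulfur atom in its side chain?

Cysteine (C, thiol) and methionine (M, thioether) are the two sulfur-containing amino acids.
Cysteine is in this group.

Yes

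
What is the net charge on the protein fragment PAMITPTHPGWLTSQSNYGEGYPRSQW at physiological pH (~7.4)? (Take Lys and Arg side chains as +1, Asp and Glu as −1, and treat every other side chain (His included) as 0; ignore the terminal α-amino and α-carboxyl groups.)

Positive (K, R): R24 → +1.
Negative (D, E): E20 → −1.
Net charge = (+1) + (−1) = 0.

0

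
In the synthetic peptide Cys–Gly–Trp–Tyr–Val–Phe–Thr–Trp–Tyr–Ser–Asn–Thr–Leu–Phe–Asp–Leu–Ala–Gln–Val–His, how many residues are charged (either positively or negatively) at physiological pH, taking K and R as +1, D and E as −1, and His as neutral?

1

Charged side chains at pH ~7.4: K, R (positive); D, E (negative).
Matching residues: Asp15.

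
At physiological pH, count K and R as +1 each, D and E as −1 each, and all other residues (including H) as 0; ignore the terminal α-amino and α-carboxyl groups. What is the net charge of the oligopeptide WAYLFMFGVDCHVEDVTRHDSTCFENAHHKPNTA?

Positive (K, R): R18, K30 → +2.
Negative (D, E): D10, E14, D15, D20, E25 → −5.
Net charge = (+2) + (−5) = −3.

-3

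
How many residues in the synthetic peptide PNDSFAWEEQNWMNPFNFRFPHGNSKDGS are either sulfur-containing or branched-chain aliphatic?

1

Sulfur-containing: C, M. Branched-chain aliphatic: I, L, V.
Sulfur-containing residues here: M13 (1).
Branched-chain aliphatic residues here: none (0).
The two groups share no amino acid, so total = 1 + 0 = 1.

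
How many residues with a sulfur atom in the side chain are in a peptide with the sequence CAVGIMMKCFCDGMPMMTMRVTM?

The sulfur-bearing residues are cysteine (–SH) and methionine (–S–CH₃).
Matching residues: C1, M6, M7, C9, C11, M14, M16, M17, M19, M23.

10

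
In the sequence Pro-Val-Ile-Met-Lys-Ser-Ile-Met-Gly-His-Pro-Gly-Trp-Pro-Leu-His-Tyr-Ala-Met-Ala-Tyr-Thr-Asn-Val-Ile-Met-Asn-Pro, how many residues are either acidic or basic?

Acidic: D, E. Basic: H, K, R.
Acidic residues here: none (0).
Basic residues here: Lys5, His10, His16 (3).
The two groups share no amino acid, so total = 0 + 3 = 3.

3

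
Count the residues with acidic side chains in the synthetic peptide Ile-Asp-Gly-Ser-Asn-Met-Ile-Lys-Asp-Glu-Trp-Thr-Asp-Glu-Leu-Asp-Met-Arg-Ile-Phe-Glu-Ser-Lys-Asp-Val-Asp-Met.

Aspartate (D) and glutamate (E) have carboxylic-acid side chains and are the acidic amino acids.
Matching residues: Asp2, Asp9, Glu10, Asp13, Glu14, Asp16, Glu21, Asp24, Asp26.

9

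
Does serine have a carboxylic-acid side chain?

No

Only D (aspartate) and E (glutamate) carry a side-chain carboxylic acid.
Serine is not in this group.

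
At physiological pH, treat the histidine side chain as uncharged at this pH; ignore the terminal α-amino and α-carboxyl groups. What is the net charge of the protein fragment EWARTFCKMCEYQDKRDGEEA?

-2

Near pH 7.4, K and R contribute +1 each, D and E contribute −1 each, and every other side chain (His included, as stated) is uncharged.
Positive (K, R): R4, K8, K15, R16 → +4.
Negative (D, E): E1, E11, D14, D17, E19, E20 → −6.
Net charge = (+4) + (−6) = −2.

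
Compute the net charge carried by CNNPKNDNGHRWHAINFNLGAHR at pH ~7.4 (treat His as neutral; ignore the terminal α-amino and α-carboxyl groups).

+2

At pH ~7.4 the Lys and Arg side chains are protonated (+1), the Asp and Glu side chains are deprotonated (−1), and with His taken as neutral all other side chains carry no charge.
Positive (K, R): K5, R11, R23 → +3.
Negative (D, E): D7 → −1.
Net charge = (+3) + (−1) = +2.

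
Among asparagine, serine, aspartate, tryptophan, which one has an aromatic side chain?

Phenylalanine (F), tryptophan (W), and tyrosine (Y) have aromatic ring side chains.
Of the listed options, only tryptophan belongs to this group.

tryptophan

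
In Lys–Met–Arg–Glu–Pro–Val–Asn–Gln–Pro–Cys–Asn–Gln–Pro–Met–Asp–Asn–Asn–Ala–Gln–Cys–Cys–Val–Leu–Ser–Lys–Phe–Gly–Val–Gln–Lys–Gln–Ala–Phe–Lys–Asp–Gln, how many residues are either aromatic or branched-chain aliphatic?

Aromatic: F, W, Y. Branched-chain aliphatic: I, L, V.
Aromatic residues here: Phe26, Phe33 (2).
Branched-chain aliphatic residues here: Val6, Val22, Leu23, Val28 (4).
The two groups share no amino acid, so total = 2 + 4 = 6.

6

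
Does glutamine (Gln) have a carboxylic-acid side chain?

The acidic residues are Asp (D) and Glu (E), whose side chains end in a carboxylate group.
Glutamine is not in this group.

No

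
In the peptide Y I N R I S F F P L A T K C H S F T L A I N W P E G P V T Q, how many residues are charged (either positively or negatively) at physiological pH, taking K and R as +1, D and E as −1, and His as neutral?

3

Charged side chains at pH ~7.4: K, R (positive); D, E (negative).
Matching residues: R4, K13, E25.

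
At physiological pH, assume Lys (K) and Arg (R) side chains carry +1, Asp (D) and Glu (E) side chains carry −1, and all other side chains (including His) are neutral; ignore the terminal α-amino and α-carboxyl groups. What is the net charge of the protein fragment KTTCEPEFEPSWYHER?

-2

Positive (K, R): K1, R16 → +2.
Negative (D, E): E5, E7, E9, E15 → −4.
Net charge = (+2) + (−4) = −2.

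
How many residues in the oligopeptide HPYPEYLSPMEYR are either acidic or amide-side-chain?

2

Acidic: D, E. Amide-side-chain: N, Q.
Acidic residues here: E5, E11 (2).
Amide-side-chain residues here: none (0).
The two groups share no amino acid, so total = 2 + 0 = 2.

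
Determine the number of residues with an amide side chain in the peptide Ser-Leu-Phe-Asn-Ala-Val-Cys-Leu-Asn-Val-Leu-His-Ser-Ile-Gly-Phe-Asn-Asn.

Asparagine (N) and glutamine (Q) have uncharged amide side chains.
Matching residues: Asn4, Asn9, Asn17, Asn18.

4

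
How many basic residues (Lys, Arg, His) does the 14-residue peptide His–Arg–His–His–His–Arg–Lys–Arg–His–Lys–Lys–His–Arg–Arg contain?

Matching residues: His1, Arg2, His3, His4, His5, Arg6, Lys7, Arg8, His9, Lys10, Lys11, His12, Arg13, Arg14.

14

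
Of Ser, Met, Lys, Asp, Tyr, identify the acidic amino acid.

Asp

Only D (aspartate) and E (glutamate) carry a side-chain carboxylic acid.
Of the listed options, only Asp belongs to this group.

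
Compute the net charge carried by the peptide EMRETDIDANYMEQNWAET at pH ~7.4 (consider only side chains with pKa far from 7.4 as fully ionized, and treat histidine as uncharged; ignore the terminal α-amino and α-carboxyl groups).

Near pH 7.4, K and R contribute +1 each, D and E contribute −1 each, and every other side chain (His included, as stated) is uncharged.
Positive (K, R): R3 → +1.
Negative (D, E): E1, E4, D6, D8, E13, E18 → −6.
Net charge = (+1) + (−6) = −5.

-5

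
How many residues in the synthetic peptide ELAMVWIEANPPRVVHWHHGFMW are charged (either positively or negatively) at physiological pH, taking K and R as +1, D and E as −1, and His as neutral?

3

Charged side chains at pH ~7.4: K, R (positive); D, E (negative).
Matching residues: E1, E8, R13.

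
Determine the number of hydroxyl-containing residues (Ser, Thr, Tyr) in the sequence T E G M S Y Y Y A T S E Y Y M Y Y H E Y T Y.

Matching residues: T1, S5, Y6, Y7, Y8, T10, S11, Y13, Y14, Y16, Y17, Y20, T21, Y22.

14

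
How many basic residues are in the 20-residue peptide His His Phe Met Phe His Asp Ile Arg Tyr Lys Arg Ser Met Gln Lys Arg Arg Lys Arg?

Lysine (K), arginine (R), and histidine (H) have basic, nitrogen-containing side chains.
Matching residues: His1, His2, His6, Arg9, Lys11, Arg12, Lys16, Arg17, Arg18, Lys19, Arg20.

11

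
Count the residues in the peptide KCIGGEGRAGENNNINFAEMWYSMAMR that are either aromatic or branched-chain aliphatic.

Aromatic: F, W, Y. Branched-chain aliphatic: I, L, V.
Aromatic residues here: F17, W21, Y22 (3).
Branched-chain aliphatic residues here: I3, I15 (2).
The two groups share no amino acid, so total = 3 + 2 = 5.

5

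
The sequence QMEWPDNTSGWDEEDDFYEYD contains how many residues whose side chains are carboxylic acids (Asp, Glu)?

9

Matching residues: E3, D6, D12, E13, E14, D15, D16, E19, D21.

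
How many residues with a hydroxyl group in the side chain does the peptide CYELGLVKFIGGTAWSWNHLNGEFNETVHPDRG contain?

4

The –OH-bearing residues are Ser, Thr (aliphatic alcohols), and Tyr (phenol).
Matching residues: Y2, T13, S16, T27.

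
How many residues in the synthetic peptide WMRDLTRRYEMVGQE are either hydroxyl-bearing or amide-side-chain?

3

Hydroxyl-bearing: S, T, Y. Amide-side-chain: N, Q.
Hydroxyl-bearing residues here: T6, Y9 (2).
Amide-side-chain residues here: Q14 (1).
The two groups share no amino acid, so total = 2 + 1 = 3.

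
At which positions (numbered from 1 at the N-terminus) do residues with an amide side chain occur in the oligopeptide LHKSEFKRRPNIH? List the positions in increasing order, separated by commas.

11

The amide-side-chain residues are Asn (N) and Gln (Q).
Matching residues: N11.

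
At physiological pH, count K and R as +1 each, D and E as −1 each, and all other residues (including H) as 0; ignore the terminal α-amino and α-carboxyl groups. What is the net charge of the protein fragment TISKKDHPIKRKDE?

+2

Positive (K, R): K4, K5, K10, R11, K12 → +5.
Negative (D, E): D6, D13, E14 → −3.
Net charge = (+5) + (−3) = +2.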